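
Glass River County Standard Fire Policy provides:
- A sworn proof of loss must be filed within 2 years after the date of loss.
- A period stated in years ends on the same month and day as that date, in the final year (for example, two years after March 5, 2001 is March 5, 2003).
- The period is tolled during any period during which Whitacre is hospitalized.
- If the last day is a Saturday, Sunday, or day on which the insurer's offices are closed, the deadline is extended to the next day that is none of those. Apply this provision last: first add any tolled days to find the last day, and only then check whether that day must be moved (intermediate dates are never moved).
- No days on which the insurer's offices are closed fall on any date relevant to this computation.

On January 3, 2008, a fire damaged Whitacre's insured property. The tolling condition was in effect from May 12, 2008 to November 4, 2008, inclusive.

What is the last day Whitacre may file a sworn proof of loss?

June 29, 2010

2 years after January 3, 2008 is January 3, 2010.
From May 12, 2008 through November 4, 2008 inclusive is 177 days; tolling adds 177 days: January 3, 2010 + 177 days = June 29, 2010.
June 29, 2010 is a Tuesday and not a day on which the insurer's offices are closed, so no extension applies.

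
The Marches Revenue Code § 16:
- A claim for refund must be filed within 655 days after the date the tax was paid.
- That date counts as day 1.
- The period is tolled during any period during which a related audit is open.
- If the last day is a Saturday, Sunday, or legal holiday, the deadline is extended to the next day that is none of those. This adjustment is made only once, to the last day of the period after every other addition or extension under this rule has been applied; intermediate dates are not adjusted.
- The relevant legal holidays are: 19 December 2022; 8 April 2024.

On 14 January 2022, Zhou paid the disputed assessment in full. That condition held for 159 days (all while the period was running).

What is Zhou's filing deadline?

April 9, 2024

Counting 14 January 2022 as day 1, day 655 is October 30, 2023.
Tolling adds 159 days: October 30, 2023 + 159 days = April 6, 2024.
April 6, 2024 is Saturday; April 7, 2024 is Sunday; April 8, 2024 is a listed holiday. The next qualifying day is April 9, 2024.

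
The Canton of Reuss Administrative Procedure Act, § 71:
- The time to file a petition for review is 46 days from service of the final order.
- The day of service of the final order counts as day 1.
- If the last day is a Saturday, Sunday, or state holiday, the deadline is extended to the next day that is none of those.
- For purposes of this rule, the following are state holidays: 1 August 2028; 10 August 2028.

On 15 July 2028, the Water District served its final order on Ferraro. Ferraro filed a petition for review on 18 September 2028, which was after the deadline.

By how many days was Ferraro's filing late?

20 days

Counting 15 July 2028 as day 1, day 46 is August 29, 2028.
August 29, 2028 is a Tuesday and not a state holiday, so no extension applies.
The deadline is August 29, 2028; from August 29, 2028 to September 18, 2028 is 20 days.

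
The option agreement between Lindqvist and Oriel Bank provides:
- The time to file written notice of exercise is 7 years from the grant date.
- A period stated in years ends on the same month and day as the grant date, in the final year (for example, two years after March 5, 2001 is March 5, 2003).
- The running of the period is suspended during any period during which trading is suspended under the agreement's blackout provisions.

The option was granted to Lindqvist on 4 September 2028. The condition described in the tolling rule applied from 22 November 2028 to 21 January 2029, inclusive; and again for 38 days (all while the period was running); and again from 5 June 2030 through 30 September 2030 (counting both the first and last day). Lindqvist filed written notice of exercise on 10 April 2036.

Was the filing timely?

7 years after 4 September 2028 is September 4, 2035.
From November 22, 2028 through January 21, 2029 inclusive is 61 days; tolling adds 61 days: September 4, 2035 + 61 days = November 4, 2035.
Tolling adds 38 days: November 4, 2035 + 38 days = December 12, 2035.
From June 5, 2030 through September 30, 2030 inclusive is 118 days; tolling adds 118 days: December 12, 2035 + 118 days = April 8, 2036.
The deadline is April 8, 2036; the filing on April 10, 2036 is after that date.

No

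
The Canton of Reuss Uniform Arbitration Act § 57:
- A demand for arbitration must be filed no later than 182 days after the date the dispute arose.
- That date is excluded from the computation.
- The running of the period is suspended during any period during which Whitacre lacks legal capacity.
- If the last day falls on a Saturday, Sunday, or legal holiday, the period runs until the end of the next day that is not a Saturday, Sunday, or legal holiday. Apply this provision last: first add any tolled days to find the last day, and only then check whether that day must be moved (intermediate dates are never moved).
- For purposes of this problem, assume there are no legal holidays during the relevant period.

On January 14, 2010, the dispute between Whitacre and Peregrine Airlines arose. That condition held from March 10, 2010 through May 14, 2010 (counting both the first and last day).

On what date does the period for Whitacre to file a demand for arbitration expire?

September 20, 2010

182 days after January 14, 2010 is July 15, 2010.
From March 10, 2010 through May 14, 2010 inclusive is 66 days; tolling adds 66 days: July 15, 2010 + 66 days = September 19, 2010.
September 19, 2010 is Sunday. The next qualifying day is September 20, 2010.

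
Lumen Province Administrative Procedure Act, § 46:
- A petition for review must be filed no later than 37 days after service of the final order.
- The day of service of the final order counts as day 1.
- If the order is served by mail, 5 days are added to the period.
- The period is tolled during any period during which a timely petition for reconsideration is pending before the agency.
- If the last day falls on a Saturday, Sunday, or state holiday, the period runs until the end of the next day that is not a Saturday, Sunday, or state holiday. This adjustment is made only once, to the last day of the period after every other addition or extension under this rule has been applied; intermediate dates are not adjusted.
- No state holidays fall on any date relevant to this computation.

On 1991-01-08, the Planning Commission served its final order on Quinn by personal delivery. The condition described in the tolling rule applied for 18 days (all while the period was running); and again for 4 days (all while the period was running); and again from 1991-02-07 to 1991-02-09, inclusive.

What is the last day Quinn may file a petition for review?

Counting 1991-01-08 as day 1, day 37 is February 13, 1991.
Service was not by mail, so no mail extension applies.
Tolling adds 18 days: February 13, 1991 + 18 days = March 3, 1991.
Tolling adds 4 days: March 3, 1991 + 4 days = March 7, 1991.
From February 7, 1991 through February 9, 1991 inclusive is 3 days; tolling adds 3 days: March 7, 1991 + 3 days = March 10, 1991.
March 10, 1991 is Sunday. The next qualifying day is March 11, 1991.

March 11, 1991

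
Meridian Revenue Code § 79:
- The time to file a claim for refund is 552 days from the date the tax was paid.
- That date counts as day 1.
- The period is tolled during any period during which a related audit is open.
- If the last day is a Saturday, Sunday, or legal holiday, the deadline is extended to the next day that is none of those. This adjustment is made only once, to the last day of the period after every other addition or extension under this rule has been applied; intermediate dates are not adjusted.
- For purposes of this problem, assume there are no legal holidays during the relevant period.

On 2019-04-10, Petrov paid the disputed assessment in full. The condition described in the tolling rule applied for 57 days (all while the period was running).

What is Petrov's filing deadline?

December 8, 2020

Counting 2019-04-10 as day 1, day 552 is October 12, 2020.
Tolling adds 57 days: October 12, 2020 + 57 days = December 8, 2020.
December 8, 2020 is a Tuesday and not a legal holiday, so no extension applies.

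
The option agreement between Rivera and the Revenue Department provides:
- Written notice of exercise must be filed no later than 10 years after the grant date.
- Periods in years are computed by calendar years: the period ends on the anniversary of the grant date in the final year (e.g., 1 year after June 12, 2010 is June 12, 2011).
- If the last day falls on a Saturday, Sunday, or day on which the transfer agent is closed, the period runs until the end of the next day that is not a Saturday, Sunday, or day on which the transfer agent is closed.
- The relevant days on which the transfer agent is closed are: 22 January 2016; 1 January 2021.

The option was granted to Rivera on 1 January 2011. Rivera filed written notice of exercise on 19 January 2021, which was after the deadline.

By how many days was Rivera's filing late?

15 days

10 years after 1 January 2011 is January 1, 2021.
January 1, 2021 is a listed holiday; January 2, 2021 is Saturday; January 3, 2021 is Sunday. The next qualifying day is January 4, 2021.
The deadline is January 4, 2021; from January 4, 2021 to January 19, 2021 is 15 days.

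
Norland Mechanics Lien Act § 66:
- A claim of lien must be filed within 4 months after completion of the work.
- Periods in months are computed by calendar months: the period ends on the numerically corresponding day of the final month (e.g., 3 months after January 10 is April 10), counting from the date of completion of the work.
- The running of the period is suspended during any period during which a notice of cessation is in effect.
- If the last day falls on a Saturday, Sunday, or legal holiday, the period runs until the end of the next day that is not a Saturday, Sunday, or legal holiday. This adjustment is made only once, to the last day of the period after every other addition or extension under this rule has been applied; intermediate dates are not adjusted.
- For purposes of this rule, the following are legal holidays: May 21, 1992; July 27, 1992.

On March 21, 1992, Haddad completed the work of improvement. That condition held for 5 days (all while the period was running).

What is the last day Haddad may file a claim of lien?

4 months after March 21, 1992 is July 21, 1992.
Tolling adds 5 days: July 21, 1992 + 5 days = July 26, 1992.
July 26, 1992 is Sunday; July 27, 1992 is a listed holiday. The next qualifying day is July 28, 1992.

July 28, 1992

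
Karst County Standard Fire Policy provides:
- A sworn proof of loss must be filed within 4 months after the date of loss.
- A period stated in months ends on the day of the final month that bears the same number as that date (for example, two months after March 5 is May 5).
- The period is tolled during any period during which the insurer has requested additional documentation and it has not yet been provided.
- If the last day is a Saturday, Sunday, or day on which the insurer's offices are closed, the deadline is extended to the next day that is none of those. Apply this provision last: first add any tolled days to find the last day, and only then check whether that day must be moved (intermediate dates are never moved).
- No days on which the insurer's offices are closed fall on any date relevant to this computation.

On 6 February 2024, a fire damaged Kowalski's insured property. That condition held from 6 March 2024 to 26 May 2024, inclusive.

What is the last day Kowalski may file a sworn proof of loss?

August 27, 2024

4 months after 6 February 2024 is June 6, 2024.
From March 6, 2024 through May 26, 2024 inclusive is 82 days; tolling adds 82 days: June 6, 2024 + 82 days = August 27, 2024.
August 27, 2024 is a Tuesday and not a day on which the insurer's offices are closed, so no extension applies.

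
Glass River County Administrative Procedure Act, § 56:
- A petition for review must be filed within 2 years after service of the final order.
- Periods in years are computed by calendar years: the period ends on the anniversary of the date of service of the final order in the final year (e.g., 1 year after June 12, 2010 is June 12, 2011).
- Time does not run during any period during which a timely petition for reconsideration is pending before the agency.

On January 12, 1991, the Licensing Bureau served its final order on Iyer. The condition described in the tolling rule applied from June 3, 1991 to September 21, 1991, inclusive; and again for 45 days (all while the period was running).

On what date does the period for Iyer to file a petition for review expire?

June 17, 1993

2 years after January 12, 1991 is January 12, 1993.
From June 3, 1991 through September 21, 1991 inclusive is 111 days; tolling adds 111 days: January 12, 1993 + 111 days = May 3, 1993.
Tolling adds 45 days: May 3, 1993 + 45 days = June 17, 1993.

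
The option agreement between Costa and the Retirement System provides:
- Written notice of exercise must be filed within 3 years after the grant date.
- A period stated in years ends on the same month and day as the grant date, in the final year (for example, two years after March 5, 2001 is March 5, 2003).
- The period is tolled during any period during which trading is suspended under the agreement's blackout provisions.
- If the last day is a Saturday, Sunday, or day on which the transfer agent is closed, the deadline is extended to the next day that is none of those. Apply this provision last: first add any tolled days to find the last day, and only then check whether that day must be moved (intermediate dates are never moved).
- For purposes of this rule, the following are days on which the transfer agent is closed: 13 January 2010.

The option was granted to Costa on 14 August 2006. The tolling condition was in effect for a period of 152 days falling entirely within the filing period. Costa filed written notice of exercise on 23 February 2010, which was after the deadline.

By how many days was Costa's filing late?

3 years after 14 August 2006 is August 14, 2009.
Tolling adds 152 days: August 14, 2009 + 152 days = January 13, 2010.
January 13, 2010 is a listed holiday. The next qualifying day is January 14, 2010.
The deadline is January 14, 2010; from January 14, 2010 to February 23, 2010 is 40 days.

40 days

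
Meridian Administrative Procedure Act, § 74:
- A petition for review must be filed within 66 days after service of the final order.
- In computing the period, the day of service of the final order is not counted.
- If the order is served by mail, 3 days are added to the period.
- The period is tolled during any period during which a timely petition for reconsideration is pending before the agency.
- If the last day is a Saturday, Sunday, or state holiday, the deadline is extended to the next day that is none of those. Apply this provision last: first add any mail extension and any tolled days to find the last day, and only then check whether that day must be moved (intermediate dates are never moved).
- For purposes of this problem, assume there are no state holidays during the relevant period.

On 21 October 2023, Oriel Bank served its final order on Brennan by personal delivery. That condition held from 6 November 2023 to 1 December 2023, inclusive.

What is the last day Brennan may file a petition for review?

66 days after 21 October 2023 is December 26, 2023.
Service was not by mail, so no mail extension applies.
From November 6, 2023 through December 1, 2023 inclusive is 26 days; tolling adds 26 days: December 26, 2023 + 26 days = January 21, 2024.
January 21, 2024 is Sunday. The next qualifying day is January 22, 2024.

January 22, 2024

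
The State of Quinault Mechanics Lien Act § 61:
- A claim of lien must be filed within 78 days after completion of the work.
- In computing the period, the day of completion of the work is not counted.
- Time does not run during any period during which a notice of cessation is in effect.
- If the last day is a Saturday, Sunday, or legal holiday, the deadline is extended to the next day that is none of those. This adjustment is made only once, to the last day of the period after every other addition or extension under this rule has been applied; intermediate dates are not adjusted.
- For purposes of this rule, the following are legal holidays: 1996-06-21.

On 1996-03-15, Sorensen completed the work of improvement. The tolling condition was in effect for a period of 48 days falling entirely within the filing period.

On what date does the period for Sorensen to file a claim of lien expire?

July 19, 1996

78 days after 1996-03-15 is June 1, 1996.
Tolling adds 48 days: June 1, 1996 + 48 days = July 19, 1996.
July 19, 1996 is a Friday and not a legal holiday, so no extension applies.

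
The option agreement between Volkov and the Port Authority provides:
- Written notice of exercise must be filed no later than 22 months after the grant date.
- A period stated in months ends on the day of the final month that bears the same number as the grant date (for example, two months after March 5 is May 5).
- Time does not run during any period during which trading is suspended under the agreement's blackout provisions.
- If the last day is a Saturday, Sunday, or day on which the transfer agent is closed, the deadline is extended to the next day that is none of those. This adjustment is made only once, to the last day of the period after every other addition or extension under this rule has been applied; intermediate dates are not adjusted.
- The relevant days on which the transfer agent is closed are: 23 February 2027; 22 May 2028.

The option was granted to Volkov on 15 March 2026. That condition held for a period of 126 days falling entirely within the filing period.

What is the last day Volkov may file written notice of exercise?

22 months after 15 March 2026 is January 15, 2028.
Tolling adds 126 days: January 15, 2028 + 126 days = May 20, 2028.
May 20, 2028 is Saturday; May 21, 2028 is Sunday; May 22, 2028 is a listed holiday. The next qualifying day is May 23, 2028.

May 23, 2028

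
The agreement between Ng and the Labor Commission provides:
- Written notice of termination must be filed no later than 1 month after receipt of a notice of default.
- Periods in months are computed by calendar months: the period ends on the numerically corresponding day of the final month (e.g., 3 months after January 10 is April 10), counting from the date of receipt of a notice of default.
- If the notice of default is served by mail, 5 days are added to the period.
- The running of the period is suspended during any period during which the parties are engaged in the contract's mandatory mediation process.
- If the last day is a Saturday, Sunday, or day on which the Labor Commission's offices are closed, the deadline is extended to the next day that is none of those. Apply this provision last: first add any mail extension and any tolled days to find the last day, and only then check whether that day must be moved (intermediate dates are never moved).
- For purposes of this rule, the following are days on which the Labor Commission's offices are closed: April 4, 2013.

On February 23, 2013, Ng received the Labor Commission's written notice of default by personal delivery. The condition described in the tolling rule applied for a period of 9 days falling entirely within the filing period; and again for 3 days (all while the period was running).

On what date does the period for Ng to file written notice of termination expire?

1 month after February 23, 2013 is March 23, 2013.
Service was not by mail, so no mail extension applies.
Tolling adds 9 days: March 23, 2013 + 9 days = April 1, 2013.
Tolling adds 3 days: April 1, 2013 + 3 days = April 4, 2013.
April 4, 2013 is a listed holiday. The next qualifying day is April 5, 2013.

April 5, 2013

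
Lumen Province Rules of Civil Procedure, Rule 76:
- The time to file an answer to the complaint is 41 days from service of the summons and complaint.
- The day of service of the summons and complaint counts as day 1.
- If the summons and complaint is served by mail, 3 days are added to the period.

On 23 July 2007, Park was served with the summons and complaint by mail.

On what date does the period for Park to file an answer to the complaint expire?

September 4, 2007

Counting 23 July 2007 as day 1, day 41 is September 1, 2007.
Service was by mail, adding 3 days: September 1, 2007 + 3 days = September 4, 2007.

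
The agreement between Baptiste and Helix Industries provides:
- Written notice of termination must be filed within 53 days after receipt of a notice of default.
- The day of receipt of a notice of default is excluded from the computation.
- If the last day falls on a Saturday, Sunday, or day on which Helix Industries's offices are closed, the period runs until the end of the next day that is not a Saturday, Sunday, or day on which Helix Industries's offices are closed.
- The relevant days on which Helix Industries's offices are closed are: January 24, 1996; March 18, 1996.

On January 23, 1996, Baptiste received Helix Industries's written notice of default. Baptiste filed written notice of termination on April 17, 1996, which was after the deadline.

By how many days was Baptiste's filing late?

29 days

53 days after January 23, 1996 is March 16, 1996.
March 16, 1996 is Saturday; March 17, 1996 is Sunday; March 18, 1996 is a listed holiday. The next qualifying day is March 19, 1996.
The deadline is March 19, 1996; from March 19, 1996 to April 17, 1996 is 29 days.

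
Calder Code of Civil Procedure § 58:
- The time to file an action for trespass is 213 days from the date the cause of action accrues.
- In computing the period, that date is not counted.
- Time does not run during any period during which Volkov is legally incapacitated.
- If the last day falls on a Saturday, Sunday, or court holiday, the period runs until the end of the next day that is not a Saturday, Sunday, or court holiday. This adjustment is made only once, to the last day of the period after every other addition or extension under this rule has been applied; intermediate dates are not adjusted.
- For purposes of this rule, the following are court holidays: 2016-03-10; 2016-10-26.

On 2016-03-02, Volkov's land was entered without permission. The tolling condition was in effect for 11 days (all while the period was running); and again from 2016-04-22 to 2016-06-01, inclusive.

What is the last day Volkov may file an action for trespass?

November 22, 2016

213 days after 2016-03-02 is October 1, 2016.
Tolling adds 11 days: October 1, 2016 + 11 days = October 12, 2016.
From April 22, 2016 through June 1, 2016 inclusive is 41 days; tolling adds 41 days: October 12, 2016 + 41 days = November 22, 2016.
November 22, 2016 is a Tuesday and not a court holiday, so no extension applies.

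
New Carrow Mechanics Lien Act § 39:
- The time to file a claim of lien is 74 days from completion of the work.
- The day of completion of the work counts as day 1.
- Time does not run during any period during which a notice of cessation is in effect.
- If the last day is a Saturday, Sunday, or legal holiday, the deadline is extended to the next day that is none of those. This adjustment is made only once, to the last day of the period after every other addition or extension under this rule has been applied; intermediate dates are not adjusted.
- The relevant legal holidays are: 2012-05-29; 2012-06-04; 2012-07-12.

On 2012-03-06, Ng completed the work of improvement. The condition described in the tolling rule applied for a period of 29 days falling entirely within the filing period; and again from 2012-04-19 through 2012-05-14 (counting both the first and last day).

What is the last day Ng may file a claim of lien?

July 13, 2012

Counting 2012-03-06 as day 1, day 74 is May 18, 2012.
Tolling adds 29 days: May 18, 2012 + 29 days = June 16, 2012.
From April 19, 2012 through May 14, 2012 inclusive is 26 days; tolling adds 26 days: June 16, 2012 + 26 days = July 12, 2012.
July 12, 2012 is a listed holiday. The next qualifying day is July 13, 2012.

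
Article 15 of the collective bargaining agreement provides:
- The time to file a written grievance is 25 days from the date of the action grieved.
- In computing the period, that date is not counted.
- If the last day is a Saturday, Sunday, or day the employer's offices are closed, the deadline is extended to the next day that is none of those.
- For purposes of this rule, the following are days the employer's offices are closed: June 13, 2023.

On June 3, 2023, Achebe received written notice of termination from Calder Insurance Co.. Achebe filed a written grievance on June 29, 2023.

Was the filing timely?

25 days after June 3, 2023 is June 28, 2023.
June 28, 2023 is a Wednesday and not a day the employer's offices are closed, so no extension applies.
The deadline is June 28, 2023; the filing on June 29, 2023 is after that date.

No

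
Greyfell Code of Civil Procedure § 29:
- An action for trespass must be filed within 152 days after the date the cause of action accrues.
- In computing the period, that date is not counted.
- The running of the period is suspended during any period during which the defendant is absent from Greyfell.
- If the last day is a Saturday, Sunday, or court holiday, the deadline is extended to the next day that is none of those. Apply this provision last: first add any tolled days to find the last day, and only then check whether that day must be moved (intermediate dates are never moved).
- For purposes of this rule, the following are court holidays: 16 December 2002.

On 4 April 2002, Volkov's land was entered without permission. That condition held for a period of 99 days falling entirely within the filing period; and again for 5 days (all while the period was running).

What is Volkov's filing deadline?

152 days after 4 April 2002 is September 3, 2002.
Tolling adds 99 days: September 3, 2002 + 99 days = December 11, 2002.
Tolling adds 5 days: December 11, 2002 + 5 days = December 16, 2002.
December 16, 2002 is a listed holiday. The next qualifying day is December 17, 2002.

December 17, 2002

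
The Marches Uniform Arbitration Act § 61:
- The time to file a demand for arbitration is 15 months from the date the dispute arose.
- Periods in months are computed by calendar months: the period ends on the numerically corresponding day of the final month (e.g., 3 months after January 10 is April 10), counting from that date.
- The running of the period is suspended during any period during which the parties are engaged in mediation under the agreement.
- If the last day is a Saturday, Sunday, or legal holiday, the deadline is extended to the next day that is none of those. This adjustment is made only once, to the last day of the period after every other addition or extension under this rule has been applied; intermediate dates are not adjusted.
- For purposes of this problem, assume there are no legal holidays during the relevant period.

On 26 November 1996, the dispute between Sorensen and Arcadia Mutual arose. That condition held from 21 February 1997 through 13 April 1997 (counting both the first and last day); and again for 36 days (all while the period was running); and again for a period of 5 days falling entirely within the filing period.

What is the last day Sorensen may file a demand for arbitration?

15 months after 26 November 1996 is February 26, 1998.
From February 21, 1997 through April 13, 1997 inclusive is 52 days; tolling adds 52 days: February 26, 1998 + 52 days = April 19, 1998.
Tolling adds 36 days: April 19, 1998 + 36 days = May 25, 1998.
Tolling adds 5 days: May 25, 1998 + 5 days = May 30, 1998.
May 30, 1998 is Saturday; May 31, 1998 is Sunday. The next qualifying day is June 1, 1998.

June 1, 1998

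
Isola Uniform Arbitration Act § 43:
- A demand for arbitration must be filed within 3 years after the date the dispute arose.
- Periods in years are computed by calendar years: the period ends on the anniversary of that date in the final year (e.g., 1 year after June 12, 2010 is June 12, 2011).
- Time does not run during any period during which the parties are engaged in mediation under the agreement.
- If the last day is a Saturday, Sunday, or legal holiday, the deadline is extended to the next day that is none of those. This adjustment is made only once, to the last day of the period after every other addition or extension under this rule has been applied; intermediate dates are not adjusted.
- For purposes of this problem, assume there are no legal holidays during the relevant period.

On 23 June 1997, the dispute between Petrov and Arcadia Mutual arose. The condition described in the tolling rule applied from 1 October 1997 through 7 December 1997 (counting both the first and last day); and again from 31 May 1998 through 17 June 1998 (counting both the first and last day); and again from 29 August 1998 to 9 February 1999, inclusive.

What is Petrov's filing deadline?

3 years after 23 June 1997 is June 23, 2000.
From October 1, 1997 through December 7, 1997 inclusive is 68 days; tolling adds 68 days: June 23, 2000 + 68 days = August 30, 2000.
From May 31, 1998 through June 17, 1998 inclusive is 18 days; tolling adds 18 days: August 30, 2000 + 18 days = September 17, 2000.
From August 29, 1998 through February 9, 1999 inclusive is 165 days; tolling adds 165 days: September 17, 2000 + 165 days = March 1, 2001.
March 1, 2001 is a Thursday and not a legal holiday, so no extension applies.

March 1, 2001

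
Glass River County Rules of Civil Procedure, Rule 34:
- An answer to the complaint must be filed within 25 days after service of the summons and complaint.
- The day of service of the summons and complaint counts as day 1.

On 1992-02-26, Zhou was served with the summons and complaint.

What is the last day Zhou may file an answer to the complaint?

Counting 1992-02-26 as day 1, day 25 is March 21, 1992.

March 21, 1992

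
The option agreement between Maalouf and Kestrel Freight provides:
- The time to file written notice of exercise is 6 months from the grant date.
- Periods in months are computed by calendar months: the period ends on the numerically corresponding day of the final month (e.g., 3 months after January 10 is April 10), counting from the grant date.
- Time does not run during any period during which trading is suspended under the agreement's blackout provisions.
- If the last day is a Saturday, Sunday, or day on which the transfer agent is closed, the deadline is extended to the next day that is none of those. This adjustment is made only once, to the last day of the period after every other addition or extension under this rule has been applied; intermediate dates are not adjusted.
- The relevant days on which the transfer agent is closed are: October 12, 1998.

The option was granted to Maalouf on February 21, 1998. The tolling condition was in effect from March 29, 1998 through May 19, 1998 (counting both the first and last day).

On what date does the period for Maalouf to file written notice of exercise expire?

October 13, 1998

6 months after February 21, 1998 is August 21, 1998.
From March 29, 1998 through May 19, 1998 inclusive is 52 days; tolling adds 52 days: August 21, 1998 + 52 days = October 12, 1998.
October 12, 1998 is a listed holiday. The next qualifying day is October 13, 1998.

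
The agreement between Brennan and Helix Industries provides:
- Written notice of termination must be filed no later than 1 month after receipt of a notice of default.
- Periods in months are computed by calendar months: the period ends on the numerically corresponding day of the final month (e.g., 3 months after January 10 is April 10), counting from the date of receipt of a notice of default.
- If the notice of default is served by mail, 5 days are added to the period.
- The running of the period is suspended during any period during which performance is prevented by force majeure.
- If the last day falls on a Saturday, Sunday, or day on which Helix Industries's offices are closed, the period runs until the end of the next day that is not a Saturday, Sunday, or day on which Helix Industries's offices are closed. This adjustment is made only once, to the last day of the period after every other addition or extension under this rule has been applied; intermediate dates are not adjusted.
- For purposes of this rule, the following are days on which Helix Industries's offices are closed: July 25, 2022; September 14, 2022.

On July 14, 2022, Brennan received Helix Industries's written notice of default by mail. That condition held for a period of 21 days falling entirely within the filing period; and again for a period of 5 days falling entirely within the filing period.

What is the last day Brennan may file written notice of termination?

September 15, 2022

1 month after July 14, 2022 is August 14, 2022.
Service was by mail, adding 5 days: August 14, 2022 + 5 days = August 19, 2022.
Tolling adds 21 days: August 19, 2022 + 21 days = September 9, 2022.
Tolling adds 5 days: September 9, 2022 + 5 days = September 14, 2022.
September 14, 2022 is a listed holiday. The next qualifying day is September 15, 2022.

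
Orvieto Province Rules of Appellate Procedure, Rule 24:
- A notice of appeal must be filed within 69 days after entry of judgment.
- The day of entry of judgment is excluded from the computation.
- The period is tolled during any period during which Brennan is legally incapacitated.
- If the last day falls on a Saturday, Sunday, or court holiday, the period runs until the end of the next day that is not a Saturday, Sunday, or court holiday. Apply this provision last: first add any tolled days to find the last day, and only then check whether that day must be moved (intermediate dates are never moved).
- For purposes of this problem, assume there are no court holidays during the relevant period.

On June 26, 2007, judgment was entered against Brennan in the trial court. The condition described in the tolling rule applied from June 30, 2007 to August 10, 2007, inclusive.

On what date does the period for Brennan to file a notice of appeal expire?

October 15, 2007

69 days after June 26, 2007 is September 3, 2007.
From June 30, 2007 through August 10, 2007 inclusive is 42 days; tolling adds 42 days: September 3, 2007 + 42 days = October 15, 2007.
October 15, 2007 is a Monday and not a court holiday, so no extension applies.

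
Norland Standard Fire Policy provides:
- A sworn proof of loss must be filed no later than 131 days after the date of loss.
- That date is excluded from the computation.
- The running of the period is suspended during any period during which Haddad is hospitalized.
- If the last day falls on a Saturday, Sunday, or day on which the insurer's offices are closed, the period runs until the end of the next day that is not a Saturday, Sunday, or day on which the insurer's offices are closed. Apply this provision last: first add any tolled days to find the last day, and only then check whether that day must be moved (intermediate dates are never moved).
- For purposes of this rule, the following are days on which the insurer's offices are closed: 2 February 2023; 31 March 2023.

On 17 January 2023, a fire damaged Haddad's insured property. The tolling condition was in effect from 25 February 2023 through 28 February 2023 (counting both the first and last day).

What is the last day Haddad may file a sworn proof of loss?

131 days after 17 January 2023 is May 28, 2023.
From February 25, 2023 through February 28, 2023 inclusive is 4 days; tolling adds 4 days: May 28, 2023 + 4 days = June 1, 2023.
June 1, 2023 is a Thursday and not a day on which the insurer's offices are closed, so no extension applies.

June 1, 2023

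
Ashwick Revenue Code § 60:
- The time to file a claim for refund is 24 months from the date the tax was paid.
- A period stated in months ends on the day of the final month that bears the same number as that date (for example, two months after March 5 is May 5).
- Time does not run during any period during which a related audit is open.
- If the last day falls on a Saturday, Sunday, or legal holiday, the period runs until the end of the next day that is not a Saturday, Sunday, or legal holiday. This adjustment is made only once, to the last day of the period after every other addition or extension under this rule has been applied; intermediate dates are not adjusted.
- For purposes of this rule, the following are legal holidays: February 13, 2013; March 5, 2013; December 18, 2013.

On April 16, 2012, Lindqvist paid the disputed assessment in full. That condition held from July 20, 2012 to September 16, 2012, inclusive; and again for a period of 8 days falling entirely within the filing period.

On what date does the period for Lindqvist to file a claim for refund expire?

June 23, 2014

24 months after April 16, 2012 is April 16, 2014.
From July 20, 2012 through September 16, 2012 inclusive is 59 days; tolling adds 59 days: April 16, 2014 + 59 days = June 14, 2014.
Tolling adds 8 days: June 14, 2014 + 8 days = June 22, 2014.
June 22, 2014 is Sunday. The next qualifying day is June 23, 2014.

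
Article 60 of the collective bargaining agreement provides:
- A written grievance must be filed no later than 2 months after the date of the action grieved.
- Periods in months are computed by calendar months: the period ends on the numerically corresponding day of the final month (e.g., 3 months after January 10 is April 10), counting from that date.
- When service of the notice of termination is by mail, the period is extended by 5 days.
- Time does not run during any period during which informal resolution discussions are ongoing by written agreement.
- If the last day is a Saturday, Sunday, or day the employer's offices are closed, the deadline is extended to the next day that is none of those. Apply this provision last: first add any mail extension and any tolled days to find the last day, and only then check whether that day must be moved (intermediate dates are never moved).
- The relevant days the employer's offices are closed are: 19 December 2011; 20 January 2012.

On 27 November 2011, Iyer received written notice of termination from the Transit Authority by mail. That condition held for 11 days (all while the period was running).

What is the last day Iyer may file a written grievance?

February 13, 2012

2 months after 27 November 2011 is January 27, 2012.
Service was by mail, adding 5 days: January 27, 2012 + 5 days = February 1, 2012.
Tolling adds 11 days: February 1, 2012 + 11 days = February 12, 2012.
February 12, 2012 is Sunday. The next qualifying day is February 13, 2012.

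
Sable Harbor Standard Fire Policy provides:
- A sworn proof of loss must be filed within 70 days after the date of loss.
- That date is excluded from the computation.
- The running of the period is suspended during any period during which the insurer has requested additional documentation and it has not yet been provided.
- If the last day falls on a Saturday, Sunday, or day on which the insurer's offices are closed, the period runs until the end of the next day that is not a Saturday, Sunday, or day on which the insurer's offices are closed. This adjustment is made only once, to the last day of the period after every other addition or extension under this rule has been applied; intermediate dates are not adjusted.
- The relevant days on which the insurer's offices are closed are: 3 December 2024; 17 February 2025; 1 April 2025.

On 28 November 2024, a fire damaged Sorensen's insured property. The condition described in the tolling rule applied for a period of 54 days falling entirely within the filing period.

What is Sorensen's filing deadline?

70 days after 28 November 2024 is February 6, 2025.
Tolling adds 54 days: February 6, 2025 + 54 days = April 1, 2025.
April 1, 2025 is a listed holiday. The next qualifying day is April 2, 2025.

April 2, 2025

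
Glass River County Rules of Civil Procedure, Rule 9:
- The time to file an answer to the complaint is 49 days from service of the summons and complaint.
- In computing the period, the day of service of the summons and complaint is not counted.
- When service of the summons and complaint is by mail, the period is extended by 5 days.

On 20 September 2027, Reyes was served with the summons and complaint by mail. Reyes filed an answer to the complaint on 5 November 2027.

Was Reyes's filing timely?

Yes

49 days after 20 September 2027 is November 8, 2027.
Service was by mail, adding 5 days: November 8, 2027 + 5 days = November 13, 2027.
The deadline is November 13, 2027; the filing on November 5, 2027 is on or before that date.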